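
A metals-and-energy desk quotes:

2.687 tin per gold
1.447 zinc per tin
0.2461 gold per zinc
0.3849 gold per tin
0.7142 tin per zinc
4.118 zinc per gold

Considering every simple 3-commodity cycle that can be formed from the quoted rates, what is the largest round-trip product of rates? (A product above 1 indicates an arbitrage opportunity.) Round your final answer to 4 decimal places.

1.1320

zinc→tin→gold→zinc: 0.7142 × 0.3849 × 4.118 = 1.13202
zinc→gold→tin→zinc: 0.2461 × 2.687 × 1.447 = 0.95686
Maximum is zinc→tin→gold→zinc at 1.1320; arbitrage exists.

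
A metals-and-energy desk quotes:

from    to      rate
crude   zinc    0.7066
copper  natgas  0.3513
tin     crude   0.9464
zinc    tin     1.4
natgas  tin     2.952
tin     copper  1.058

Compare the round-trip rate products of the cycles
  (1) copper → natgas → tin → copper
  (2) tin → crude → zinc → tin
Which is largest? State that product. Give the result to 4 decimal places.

(1) 0.3513 × 2.952 × 1.058 = 1.09719
(2) 0.9464 × 0.7066 × 1.4 = 0.93622
Highest is cycle (1) at 1.0972 (>1, arbitrage).

1.0972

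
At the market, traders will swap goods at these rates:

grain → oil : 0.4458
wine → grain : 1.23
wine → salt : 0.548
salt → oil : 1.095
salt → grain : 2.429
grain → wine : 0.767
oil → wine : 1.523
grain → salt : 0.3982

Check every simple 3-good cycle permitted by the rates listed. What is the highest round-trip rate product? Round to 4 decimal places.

1.0209

salt→grain→wine→salt: 2.429 × 0.767 × 0.548 = 1.02095
salt→oil→wine→salt: 1.095 × 1.523 × 0.548 = 0.91389
grain→oil→wine→grain: 0.4458 × 1.523 × 1.23 = 0.83511
Maximum is salt→grain→wine→salt at 1.0209; arbitrage exists.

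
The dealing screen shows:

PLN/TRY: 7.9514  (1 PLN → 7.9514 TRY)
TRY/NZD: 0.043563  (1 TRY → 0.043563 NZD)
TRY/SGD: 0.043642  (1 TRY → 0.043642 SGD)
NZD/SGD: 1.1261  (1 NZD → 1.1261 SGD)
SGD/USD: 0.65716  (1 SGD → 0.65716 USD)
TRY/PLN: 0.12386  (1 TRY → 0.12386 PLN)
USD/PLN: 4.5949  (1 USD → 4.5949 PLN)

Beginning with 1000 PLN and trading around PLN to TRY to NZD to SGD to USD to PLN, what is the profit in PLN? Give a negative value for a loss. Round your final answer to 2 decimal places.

1000 PLN × 7.9514 = 7951.4 TRY
7951.4 TRY × 0.043563 = 346.3868382 NZD
346.3868382 NZD × 1.1261 = 390.06621849702 SGD
390.06621849702 SGD × 0.65716 = 256.3359161475016632 USD
256.3359161475016632 USD × 4.5949 = 1177.83790110615539223768 PLN
Net change: 1177.83790110615539223768 − 1000 = 177.83790110615539223768 PLN

177.84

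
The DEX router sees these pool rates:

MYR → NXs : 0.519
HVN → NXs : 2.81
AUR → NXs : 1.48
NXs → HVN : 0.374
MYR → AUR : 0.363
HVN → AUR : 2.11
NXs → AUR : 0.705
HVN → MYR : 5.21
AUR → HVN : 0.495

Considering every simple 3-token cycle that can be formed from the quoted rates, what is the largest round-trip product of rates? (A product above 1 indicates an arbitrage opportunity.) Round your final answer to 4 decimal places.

1.1679

AUR→NXs→HVN→AUR: 1.48 × 0.374 × 2.11 = 1.16793
MYR→NXs→HVN→MYR: 0.519 × 0.374 × 5.21 = 1.01129
AUR→HVN→NXs→AUR: 0.495 × 2.81 × 0.705 = 0.98062
AUR→HVN→MYR→AUR: 0.495 × 5.21 × 0.363 = 0.93616
Maximum is AUR→NXs→HVN→AUR at 1.1679; arbitrage exists.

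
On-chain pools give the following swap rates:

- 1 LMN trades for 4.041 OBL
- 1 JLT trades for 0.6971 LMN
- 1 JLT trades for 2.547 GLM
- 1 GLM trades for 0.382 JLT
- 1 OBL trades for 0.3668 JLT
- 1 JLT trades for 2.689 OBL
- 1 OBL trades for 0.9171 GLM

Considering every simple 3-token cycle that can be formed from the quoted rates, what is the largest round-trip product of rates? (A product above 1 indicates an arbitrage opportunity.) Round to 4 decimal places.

LMN→OBL→JLT→LMN: 4.041 × 0.3668 × 0.6971 = 1.03327
GLM→JLT→OBL→GLM: 0.382 × 2.689 × 0.9171 = 0.94204
Maximum is LMN→OBL→JLT→LMN at 1.0333; arbitrage exists.

1.0333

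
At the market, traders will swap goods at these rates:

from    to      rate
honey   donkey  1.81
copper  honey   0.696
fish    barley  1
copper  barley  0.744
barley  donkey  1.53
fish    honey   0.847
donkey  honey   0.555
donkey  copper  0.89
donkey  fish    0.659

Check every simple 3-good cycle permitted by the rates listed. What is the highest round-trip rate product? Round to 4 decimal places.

1.1212

honey→donkey→copper→honey: 1.81 × 0.89 × 0.696 = 1.12119
barley→donkey→copper→barley: 1.53 × 0.89 × 0.744 = 1.01310
honey→donkey→fish→honey: 1.81 × 0.659 × 0.847 = 1.01029
barley→donkey→fish→barley: 1.53 × 0.659 × 1 = 1.00827
Maximum is honey→donkey→copper→honey at 1.1212; arbitrage exists.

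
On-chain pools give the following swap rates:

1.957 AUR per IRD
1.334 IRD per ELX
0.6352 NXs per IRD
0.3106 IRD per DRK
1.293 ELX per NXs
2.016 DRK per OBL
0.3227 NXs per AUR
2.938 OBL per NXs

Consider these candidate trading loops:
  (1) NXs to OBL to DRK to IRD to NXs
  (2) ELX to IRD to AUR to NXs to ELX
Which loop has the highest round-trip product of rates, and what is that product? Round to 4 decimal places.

1.1686

(1) 2.938 × 2.016 × 0.3106 × 0.6352 = 1.16857
(2) 1.334 × 1.957 × 0.3227 × 1.293 = 1.08929
Highest is cycle (1) at 1.1686 (>1, arbitrage).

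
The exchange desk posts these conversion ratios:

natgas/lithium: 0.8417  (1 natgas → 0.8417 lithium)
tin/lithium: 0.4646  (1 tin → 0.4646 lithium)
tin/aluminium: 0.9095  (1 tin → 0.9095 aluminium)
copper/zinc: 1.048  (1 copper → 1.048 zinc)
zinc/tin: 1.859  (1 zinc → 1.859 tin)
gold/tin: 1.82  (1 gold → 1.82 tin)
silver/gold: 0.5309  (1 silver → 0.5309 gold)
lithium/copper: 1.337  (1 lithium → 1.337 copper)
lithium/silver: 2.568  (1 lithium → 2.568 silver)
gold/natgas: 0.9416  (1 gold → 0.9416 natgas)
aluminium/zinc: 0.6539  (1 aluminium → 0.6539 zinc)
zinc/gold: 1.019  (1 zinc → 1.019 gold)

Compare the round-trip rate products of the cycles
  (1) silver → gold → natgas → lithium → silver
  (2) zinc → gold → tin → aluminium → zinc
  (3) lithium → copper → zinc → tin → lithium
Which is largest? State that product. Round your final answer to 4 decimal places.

1.2102

(1) 0.5309 × 0.9416 × 0.8417 × 2.568 = 1.08052
(2) 1.019 × 1.82 × 0.9095 × 0.6539 = 1.10296
(3) 1.337 × 1.048 × 1.859 × 0.4646 = 1.21018
Highest is cycle (3) at 1.2102 (>1, arbitrage).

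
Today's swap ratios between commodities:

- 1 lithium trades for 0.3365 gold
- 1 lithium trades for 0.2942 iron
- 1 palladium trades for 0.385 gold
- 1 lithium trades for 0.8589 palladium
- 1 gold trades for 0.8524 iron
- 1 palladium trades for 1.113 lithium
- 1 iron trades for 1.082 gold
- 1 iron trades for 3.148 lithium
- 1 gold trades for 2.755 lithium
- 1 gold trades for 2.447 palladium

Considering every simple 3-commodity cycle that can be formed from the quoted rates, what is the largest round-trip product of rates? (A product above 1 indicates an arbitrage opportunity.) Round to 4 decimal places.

0.9165

gold→palladium→lithium→gold: 2.447 × 1.113 × 0.3365 = 0.91646
gold→lithium→palladium→gold: 2.755 × 0.8589 × 0.385 = 0.91101
gold→iron→lithium→gold: 0.8524 × 3.148 × 0.3365 = 0.90295
gold→lithium→iron→gold: 2.755 × 0.2942 × 1.082 = 0.87698
Maximum is gold→palladium→lithium→gold at 0.9165; no arbitrage — every cycle loses value.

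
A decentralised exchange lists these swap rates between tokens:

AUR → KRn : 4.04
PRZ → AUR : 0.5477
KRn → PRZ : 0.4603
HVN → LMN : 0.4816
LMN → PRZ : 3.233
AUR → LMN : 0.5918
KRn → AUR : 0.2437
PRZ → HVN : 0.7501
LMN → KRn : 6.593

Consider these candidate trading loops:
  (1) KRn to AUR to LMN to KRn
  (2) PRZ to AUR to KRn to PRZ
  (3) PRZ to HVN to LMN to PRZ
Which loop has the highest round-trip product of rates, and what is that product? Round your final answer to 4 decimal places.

1.1679

(1) 0.2437 × 0.5918 × 6.593 = 0.95085
(2) 0.5477 × 4.04 × 0.4603 = 1.01851
(3) 0.7501 × 0.4816 × 3.233 = 1.16792
Highest is cycle (3) at 1.1679 (>1, arbitrage).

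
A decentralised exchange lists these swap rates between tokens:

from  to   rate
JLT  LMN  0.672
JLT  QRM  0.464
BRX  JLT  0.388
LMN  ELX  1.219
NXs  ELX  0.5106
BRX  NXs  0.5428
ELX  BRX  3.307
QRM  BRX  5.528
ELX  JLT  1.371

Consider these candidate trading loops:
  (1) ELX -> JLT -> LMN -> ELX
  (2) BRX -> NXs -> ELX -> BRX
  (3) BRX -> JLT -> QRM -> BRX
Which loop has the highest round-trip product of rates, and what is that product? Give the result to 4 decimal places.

(1) 1.371 × 0.672 × 1.219 = 1.12308
(2) 0.5428 × 0.5106 × 3.307 = 0.91655
(3) 0.388 × 0.464 × 5.528 = 0.99522
Highest is cycle (1) at 1.1231 (>1, arbitrage).

1.1231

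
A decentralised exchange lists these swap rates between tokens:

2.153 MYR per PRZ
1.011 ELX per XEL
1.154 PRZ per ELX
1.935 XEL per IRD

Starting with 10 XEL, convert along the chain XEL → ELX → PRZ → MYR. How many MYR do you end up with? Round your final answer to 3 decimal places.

25.119

10 XEL × 1.011 = 10.11 ELX
10.11 ELX × 1.154 = 11.66694 PRZ
11.66694 PRZ × 2.153 = 25.11892182 MYR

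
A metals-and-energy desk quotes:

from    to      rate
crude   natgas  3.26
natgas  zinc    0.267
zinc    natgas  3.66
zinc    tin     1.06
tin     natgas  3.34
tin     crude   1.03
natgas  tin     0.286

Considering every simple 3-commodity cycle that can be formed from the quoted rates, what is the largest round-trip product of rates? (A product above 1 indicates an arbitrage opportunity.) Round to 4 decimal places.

natgas→tin→crude→natgas: 0.286 × 1.03 × 3.26 = 0.96033
natgas→zinc→tin→natgas: 0.267 × 1.06 × 3.34 = 0.94529
Maximum is natgas→tin→crude→natgas at 0.9603; no arbitrage — every cycle loses value.

0.9603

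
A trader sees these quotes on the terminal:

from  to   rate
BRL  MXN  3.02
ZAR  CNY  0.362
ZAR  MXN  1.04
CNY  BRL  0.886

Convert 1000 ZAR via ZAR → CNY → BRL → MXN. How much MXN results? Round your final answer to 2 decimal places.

1000 ZAR × 0.362 = 362 CNY
362 CNY × 0.886 = 320.732 BRL
320.732 BRL × 3.02 = 968.61064 MXN

968.61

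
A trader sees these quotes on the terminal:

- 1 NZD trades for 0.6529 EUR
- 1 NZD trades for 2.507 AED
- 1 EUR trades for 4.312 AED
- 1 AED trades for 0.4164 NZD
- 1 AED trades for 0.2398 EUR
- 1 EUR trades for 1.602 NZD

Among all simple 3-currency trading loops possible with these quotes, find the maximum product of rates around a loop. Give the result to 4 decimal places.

NZD→EUR→AED→NZD: 0.6529 × 4.312 × 0.4164 = 1.17229
NZD→AED→EUR→NZD: 2.507 × 0.2398 × 1.602 = 0.96309
Maximum is NZD→EUR→AED→NZD at 1.1723; arbitrage exists.

1.1723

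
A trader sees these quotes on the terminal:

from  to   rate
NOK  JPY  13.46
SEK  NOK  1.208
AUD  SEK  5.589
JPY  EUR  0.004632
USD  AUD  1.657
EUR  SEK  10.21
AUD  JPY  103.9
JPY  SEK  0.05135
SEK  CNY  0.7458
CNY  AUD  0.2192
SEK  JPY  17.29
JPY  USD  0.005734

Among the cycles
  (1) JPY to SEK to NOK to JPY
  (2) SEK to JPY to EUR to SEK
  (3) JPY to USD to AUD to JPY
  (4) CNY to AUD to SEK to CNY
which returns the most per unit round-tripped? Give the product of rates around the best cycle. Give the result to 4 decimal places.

(1) 0.05135 × 1.208 × 13.46 = 0.83493
(2) 17.29 × 0.004632 × 10.21 = 0.81769
(3) 0.005734 × 1.657 × 103.9 = 0.98718
(4) 0.2192 × 5.589 × 0.7458 = 0.91369
Highest is cycle (3) at 0.9872 (≤1, no arbitrage).

0.9872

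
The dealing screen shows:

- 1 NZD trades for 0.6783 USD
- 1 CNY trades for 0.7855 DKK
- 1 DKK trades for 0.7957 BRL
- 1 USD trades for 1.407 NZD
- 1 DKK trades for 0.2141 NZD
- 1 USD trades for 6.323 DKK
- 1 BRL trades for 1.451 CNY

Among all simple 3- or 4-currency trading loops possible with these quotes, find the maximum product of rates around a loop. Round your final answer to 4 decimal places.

USD→DKK→NZD→USD: 6.323 × 0.2141 × 0.6783 = 0.91825
BRL→CNY→DKK→BRL: 1.451 × 0.7855 × 0.7957 = 0.90691
Maximum is USD→DKK→NZD→USD at 0.9183; no arbitrage — every cycle loses value.

0.9183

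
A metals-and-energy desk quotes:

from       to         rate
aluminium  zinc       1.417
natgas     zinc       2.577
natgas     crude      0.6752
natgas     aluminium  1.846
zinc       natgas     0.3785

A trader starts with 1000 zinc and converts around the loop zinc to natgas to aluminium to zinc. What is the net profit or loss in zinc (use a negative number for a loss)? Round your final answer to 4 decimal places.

-9.9265

1000 zinc × 0.3785 = 378.5 natgas
378.5 natgas × 1.846 = 698.711 aluminium
698.711 aluminium × 1.417 = 990.073487 zinc
Net change: 990.073487 − 1000 = -9.926513 zinc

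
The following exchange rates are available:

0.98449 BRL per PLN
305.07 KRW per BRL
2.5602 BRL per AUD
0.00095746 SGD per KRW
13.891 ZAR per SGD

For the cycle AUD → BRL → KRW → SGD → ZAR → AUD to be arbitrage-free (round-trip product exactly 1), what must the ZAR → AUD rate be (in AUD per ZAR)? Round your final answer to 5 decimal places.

Known legs of the cycle: 2.5602 × 305.07 × 0.00095746 × 13.891 = 10.38789487695084804
For no arbitrage the full-cycle product must be 1, so the missing rate is 1 / 10.38789487695084804 ≈ 0.0962659.

0.09627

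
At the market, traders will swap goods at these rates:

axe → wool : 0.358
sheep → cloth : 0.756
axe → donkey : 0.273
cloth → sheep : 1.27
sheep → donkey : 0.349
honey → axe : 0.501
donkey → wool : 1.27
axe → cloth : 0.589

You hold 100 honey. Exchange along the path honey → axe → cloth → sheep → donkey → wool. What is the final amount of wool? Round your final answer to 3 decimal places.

100 honey × 0.501 = 50.1 axe
50.1 axe × 0.589 = 29.5089 cloth
29.5089 cloth × 1.27 = 37.476303 sheep
37.476303 sheep × 0.349 = 13.079229747 donkey
13.079229747 donkey × 1.27 = 16.61062177869 wool

16.611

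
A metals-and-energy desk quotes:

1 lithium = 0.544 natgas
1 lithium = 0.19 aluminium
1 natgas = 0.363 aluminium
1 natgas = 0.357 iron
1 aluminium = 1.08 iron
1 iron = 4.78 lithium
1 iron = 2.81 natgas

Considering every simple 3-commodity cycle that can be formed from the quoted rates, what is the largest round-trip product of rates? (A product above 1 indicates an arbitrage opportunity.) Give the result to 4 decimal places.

natgas→aluminium→iron→natgas: 0.363 × 1.08 × 2.81 = 1.10163
aluminium→iron→lithium→aluminium: 1.08 × 4.78 × 0.19 = 0.98086
natgas→iron→lithium→natgas: 0.357 × 4.78 × 0.544 = 0.92831
Maximum is natgas→aluminium→iron→natgas at 1.1016; arbitrage exists.

1.1016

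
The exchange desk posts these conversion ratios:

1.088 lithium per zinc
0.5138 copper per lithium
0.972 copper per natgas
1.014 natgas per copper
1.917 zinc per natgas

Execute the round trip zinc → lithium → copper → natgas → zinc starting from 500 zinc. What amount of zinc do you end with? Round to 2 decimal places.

500 zinc × 1.088 = 544 lithium
544 lithium × 0.5138 = 279.5072 copper
279.5072 copper × 1.014 = 283.4203008 natgas
283.4203008 natgas × 1.917 = 543.3167166336 zinc

543.32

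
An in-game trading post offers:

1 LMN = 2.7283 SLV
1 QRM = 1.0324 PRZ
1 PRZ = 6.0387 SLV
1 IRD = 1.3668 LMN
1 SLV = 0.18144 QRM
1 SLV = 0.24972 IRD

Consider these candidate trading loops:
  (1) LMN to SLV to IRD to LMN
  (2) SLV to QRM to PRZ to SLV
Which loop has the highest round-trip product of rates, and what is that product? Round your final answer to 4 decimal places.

(1) 2.7283 × 0.24972 × 1.3668 = 0.93122
(2) 0.18144 × 1.0324 × 6.0387 = 1.13116
Highest is cycle (2) at 1.1312 (>1, arbitrage).

1.1312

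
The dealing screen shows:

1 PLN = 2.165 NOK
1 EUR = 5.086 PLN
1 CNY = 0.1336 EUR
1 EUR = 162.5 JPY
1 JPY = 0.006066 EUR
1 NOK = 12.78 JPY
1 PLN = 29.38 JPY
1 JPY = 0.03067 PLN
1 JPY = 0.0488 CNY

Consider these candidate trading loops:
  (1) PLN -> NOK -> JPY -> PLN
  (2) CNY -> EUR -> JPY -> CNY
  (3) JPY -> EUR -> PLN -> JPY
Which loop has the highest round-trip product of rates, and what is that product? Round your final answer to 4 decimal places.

1.0594

(1) 2.165 × 12.78 × 0.03067 = 0.84860
(2) 0.1336 × 162.5 × 0.0488 = 1.05945
(3) 0.006066 × 5.086 × 29.38 = 0.90642
Highest is cycle (2) at 1.0594 (>1, arbitrage).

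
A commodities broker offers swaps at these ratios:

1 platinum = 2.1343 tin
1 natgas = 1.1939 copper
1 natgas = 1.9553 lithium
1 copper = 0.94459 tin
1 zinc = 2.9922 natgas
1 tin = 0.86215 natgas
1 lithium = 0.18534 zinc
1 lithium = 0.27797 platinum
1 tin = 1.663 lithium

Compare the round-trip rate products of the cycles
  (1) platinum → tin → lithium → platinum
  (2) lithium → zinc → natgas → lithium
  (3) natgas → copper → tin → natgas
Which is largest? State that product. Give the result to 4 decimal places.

1.0844

(1) 2.1343 × 1.663 × 0.27797 = 0.98661
(2) 0.18534 × 2.9922 × 1.9553 = 1.08436
(3) 1.1939 × 0.94459 × 0.86215 = 0.97229
Highest is cycle (2) at 1.0844 (>1, arbitrage).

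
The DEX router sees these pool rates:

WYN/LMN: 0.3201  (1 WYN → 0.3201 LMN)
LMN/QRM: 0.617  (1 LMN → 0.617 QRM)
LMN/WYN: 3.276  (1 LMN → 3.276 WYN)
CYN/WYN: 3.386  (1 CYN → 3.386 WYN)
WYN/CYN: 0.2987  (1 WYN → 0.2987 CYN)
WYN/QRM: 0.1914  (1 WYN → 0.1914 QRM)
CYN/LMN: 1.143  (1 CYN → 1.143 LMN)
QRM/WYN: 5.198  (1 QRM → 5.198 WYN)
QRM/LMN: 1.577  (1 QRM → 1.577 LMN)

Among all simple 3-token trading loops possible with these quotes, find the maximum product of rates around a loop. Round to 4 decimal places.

1.1185

CYN→LMN→WYN→CYN: 1.143 × 3.276 × 0.2987 = 1.11847
QRM→WYN→LMN→QRM: 5.198 × 0.3201 × 0.617 = 1.02661
QRM→LMN→WYN→QRM: 1.577 × 3.276 × 0.1914 = 0.98882
Maximum is CYN→LMN→WYN→CYN at 1.1185; arbitrage exists.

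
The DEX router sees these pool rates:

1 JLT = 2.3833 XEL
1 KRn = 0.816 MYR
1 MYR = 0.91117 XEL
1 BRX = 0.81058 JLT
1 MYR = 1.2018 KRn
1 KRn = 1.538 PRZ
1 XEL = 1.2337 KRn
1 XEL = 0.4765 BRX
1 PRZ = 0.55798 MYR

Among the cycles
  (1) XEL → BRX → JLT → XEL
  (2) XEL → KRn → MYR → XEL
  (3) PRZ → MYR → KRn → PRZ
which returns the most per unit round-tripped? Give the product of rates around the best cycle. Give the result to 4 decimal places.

(1) 0.4765 × 0.81058 × 2.3833 = 0.92053
(2) 1.2337 × 0.816 × 0.91117 = 0.91727
(3) 0.55798 × 1.2018 × 1.538 = 1.03135
Highest is cycle (3) at 1.0314 (>1, arbitrage).

1.0314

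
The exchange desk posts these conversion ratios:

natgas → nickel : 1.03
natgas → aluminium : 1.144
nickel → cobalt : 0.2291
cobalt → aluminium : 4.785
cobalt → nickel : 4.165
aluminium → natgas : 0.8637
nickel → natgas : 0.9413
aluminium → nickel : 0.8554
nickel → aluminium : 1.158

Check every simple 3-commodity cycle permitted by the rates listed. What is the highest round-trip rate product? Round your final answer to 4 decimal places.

1.0302

natgas→nickel→aluminium→natgas: 1.03 × 1.158 × 0.8637 = 1.03017
nickel→cobalt→aluminium→nickel: 0.2291 × 4.785 × 0.8554 = 0.93773
natgas→aluminium→nickel→natgas: 1.144 × 0.8554 × 0.9413 = 0.92114
Maximum is natgas→nickel→aluminium→natgas at 1.0302; arbitrage exists.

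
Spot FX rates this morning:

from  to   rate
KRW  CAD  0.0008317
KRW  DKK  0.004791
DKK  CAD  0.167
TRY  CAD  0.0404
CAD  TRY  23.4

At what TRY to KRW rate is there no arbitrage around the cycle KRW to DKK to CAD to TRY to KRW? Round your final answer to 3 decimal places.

53.412

Known legs of the cycle: 0.004791 × 0.167 × 23.4 = 0.0187222698
For no arbitrage the full-cycle product must be 1, so the missing rate is 1 / 0.0187222698 ≈ 53.41233.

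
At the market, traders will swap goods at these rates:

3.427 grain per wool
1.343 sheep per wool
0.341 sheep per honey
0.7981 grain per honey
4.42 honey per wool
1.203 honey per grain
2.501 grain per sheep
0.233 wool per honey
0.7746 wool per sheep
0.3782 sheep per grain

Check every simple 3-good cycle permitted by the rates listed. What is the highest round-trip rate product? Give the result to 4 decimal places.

wool→honey→sheep→wool: 4.42 × 0.341 × 0.7746 = 1.16749
grain→honey→sheep→grain: 1.203 × 0.341 × 2.501 = 1.02597
grain→sheep→wool→grain: 0.3782 × 0.7746 × 3.427 = 1.00395
grain→honey→wool→grain: 1.203 × 0.233 × 3.427 = 0.96058
Maximum is wool→honey→sheep→wool at 1.1675; arbitrage exists.

1.1675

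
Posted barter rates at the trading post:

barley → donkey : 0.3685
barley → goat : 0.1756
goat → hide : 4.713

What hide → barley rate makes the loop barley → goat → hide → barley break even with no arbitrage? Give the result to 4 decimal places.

1.2083

Known legs of the cycle: 0.1756 × 4.713 = 0.8276028
For no arbitrage the full-cycle product must be 1, so the missing rate is 1 / 0.8276028 ≈ 1.208309.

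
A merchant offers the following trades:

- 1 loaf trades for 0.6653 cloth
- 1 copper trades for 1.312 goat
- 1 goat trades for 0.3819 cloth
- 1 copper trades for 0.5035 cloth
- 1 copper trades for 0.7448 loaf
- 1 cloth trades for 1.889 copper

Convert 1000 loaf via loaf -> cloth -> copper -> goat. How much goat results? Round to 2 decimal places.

1648.86

1000 loaf × 0.6653 = 665.3 cloth
665.3 cloth × 1.889 = 1256.7517 copper
1256.7517 copper × 1.312 = 1648.8582304 goat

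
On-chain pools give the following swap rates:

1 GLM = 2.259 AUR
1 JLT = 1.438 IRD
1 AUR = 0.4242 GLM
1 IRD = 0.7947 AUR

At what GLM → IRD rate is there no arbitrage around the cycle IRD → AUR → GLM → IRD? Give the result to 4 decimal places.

2.9664

Known legs of the cycle: 0.7947 × 0.4242 = 0.33711174
For no arbitrage the full-cycle product must be 1, so the missing rate is 1 / 0.33711174 ≈ 2.966375.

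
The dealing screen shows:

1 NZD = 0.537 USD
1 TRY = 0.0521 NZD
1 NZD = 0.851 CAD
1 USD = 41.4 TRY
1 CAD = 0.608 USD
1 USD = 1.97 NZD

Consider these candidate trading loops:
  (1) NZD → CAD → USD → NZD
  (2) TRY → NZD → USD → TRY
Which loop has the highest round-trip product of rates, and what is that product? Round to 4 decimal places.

(1) 0.851 × 0.608 × 1.97 = 1.01929
(2) 0.0521 × 0.537 × 41.4 = 1.15828
Highest is cycle (2) at 1.1583 (>1, arbitrage).

1.1583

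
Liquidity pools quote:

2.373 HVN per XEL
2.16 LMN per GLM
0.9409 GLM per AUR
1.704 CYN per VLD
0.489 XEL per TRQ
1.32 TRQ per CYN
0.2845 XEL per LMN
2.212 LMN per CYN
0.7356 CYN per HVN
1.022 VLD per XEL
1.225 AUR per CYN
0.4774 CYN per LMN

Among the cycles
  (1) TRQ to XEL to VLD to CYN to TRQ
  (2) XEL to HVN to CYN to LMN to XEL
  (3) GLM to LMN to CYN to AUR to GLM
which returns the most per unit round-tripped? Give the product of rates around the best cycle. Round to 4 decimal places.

(1) 0.489 × 1.022 × 1.704 × 1.32 = 1.12410
(2) 2.373 × 0.7356 × 2.212 × 0.2845 = 1.09852
(3) 2.16 × 0.4774 × 1.225 × 0.9409 = 1.18855
Highest is cycle (3) at 1.1885 (>1, arbitrage).

1.1885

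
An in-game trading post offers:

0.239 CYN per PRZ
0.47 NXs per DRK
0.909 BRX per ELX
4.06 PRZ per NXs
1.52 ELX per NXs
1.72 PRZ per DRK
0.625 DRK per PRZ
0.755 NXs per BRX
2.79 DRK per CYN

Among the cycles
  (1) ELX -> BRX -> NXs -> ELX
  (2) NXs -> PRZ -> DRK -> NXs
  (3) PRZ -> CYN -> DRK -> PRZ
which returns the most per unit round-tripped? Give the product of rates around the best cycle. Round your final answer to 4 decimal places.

1.1926

(1) 0.909 × 0.755 × 1.52 = 1.04317
(2) 4.06 × 0.625 × 0.47 = 1.19263
(3) 0.239 × 2.79 × 1.72 = 1.14691
Highest is cycle (2) at 1.1926 (>1, arbitrage).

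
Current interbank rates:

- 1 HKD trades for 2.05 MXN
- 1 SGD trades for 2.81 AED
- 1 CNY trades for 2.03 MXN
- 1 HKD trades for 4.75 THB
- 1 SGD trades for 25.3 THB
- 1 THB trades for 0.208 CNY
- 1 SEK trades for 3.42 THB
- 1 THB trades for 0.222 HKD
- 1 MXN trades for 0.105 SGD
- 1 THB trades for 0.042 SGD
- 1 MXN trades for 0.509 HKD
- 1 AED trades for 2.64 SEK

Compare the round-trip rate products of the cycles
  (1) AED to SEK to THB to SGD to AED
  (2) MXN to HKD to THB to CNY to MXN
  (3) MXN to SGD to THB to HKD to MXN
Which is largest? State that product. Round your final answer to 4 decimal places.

1.2090

(1) 2.64 × 3.42 × 0.042 × 2.81 = 1.06558
(2) 0.509 × 4.75 × 0.208 × 2.03 = 1.02087
(3) 0.105 × 25.3 × 0.222 × 2.05 = 1.20897
Highest is cycle (3) at 1.2090 (>1, arbitrage).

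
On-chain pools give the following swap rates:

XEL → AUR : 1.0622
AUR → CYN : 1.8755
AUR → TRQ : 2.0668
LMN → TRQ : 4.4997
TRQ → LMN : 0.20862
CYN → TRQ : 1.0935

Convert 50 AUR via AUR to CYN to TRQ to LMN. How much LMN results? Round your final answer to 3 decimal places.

50 AUR × 1.8755 = 93.775 CYN
93.775 CYN × 1.0935 = 102.5429625 TRQ
102.5429625 TRQ × 0.20862 = 21.39251283675 LMN

21.393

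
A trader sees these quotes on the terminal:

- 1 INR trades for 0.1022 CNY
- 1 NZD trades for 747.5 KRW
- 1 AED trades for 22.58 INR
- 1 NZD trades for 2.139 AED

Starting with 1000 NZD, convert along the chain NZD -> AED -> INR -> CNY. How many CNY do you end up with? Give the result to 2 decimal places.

1000 NZD × 2.139 = 2139 AED
2139 AED × 22.58 = 48298.62 INR
48298.62 INR × 0.1022 = 4936.118964 CNY

4936.12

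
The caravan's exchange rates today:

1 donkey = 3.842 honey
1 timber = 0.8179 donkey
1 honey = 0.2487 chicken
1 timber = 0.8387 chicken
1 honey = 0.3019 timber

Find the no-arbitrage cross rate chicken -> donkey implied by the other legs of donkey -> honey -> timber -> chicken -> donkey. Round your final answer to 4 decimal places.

1.0280

Known legs of the cycle: 3.842 × 0.3019 × 0.8387 = 0.97280796226
For no arbitrage the full-cycle product must be 1, so the missing rate is 1 / 0.97280796226 ≈ 1.027952.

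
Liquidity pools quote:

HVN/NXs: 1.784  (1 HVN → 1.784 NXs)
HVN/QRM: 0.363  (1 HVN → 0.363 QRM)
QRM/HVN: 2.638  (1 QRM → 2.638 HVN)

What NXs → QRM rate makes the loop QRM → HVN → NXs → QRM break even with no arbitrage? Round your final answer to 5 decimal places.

Known legs of the cycle: 2.638 × 1.784 = 4.706192
For no arbitrage the full-cycle product must be 1, so the missing rate is 1 / 4.706192 ≈ 0.2124860.

0.21249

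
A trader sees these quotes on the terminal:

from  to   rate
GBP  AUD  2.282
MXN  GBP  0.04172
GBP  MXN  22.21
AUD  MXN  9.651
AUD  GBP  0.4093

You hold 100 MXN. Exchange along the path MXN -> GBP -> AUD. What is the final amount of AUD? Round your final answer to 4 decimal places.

9.5205

100 MXN × 0.04172 = 4.172 GBP
4.172 GBP × 2.282 = 9.520504 AUD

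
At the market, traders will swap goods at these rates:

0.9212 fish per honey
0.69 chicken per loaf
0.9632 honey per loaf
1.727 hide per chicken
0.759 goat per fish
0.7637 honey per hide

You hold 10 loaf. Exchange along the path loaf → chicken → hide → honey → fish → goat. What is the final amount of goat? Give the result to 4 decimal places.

6.3630

10 loaf × 0.69 = 6.9 chicken
6.9 chicken × 1.727 = 11.9163 hide
11.9163 hide × 0.7637 = 9.10047831 honey
9.10047831 honey × 0.9212 = 8.383360619172 fish
8.383360619172 fish × 0.759 = 6.362970709951548 goat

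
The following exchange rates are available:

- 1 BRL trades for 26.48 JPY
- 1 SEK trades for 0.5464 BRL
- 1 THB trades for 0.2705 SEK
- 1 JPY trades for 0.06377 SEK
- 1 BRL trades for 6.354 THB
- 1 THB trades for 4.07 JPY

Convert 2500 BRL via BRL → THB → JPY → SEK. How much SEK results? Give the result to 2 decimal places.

4122.85

2500 BRL × 6.354 = 15885 THB
15885 THB × 4.07 = 64651.95 JPY
64651.95 JPY × 0.06377 = 4122.8548515 SEK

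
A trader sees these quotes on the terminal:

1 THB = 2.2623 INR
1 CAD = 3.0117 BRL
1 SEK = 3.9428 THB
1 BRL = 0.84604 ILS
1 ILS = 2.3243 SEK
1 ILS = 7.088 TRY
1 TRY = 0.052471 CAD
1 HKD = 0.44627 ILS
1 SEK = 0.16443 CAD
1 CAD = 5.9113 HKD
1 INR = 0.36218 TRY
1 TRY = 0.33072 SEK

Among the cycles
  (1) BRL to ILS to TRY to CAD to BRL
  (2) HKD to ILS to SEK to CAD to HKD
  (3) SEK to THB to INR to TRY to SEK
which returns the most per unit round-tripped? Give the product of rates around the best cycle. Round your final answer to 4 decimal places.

1.0684

(1) 0.84604 × 7.088 × 0.052471 × 3.0117 = 0.94764
(2) 0.44627 × 2.3243 × 0.16443 × 5.9113 = 1.00822
(3) 3.9428 × 2.2623 × 0.36218 × 0.33072 = 1.06841
Highest is cycle (3) at 1.0684 (>1, arbitrage).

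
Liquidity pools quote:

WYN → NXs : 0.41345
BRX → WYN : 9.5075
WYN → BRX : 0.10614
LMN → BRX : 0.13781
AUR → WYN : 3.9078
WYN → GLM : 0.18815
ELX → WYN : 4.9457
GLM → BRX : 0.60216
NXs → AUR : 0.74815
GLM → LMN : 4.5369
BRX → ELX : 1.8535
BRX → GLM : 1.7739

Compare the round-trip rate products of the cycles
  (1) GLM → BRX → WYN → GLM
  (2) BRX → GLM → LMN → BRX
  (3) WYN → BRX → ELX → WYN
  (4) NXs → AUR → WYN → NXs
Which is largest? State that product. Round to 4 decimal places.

(1) 0.60216 × 9.5075 × 0.18815 = 1.07717
(2) 1.7739 × 4.5369 × 0.13781 = 1.10910
(3) 0.10614 × 1.8535 × 4.9457 = 0.97297
(4) 0.74815 × 3.9078 × 0.41345 = 1.20877
Highest is cycle (4) at 1.2088 (>1, arbitrage).

1.2088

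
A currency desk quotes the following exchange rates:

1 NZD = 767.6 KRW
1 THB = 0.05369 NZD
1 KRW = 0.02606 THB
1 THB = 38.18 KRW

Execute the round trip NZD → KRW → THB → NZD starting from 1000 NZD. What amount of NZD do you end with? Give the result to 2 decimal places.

1074.00

1000 NZD × 767.6 = 767600 KRW
767600 KRW × 0.02606 = 20003.656 THB
20003.656 THB × 0.05369 = 1073.99629064 NZD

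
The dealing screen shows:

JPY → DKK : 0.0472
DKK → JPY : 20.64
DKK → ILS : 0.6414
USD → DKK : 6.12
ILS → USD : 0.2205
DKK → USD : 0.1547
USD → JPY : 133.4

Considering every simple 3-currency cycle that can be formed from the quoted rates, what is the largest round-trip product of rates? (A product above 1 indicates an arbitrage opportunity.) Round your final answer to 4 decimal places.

0.9741

JPY→DKK→USD→JPY: 0.0472 × 0.1547 × 133.4 = 0.97407
ILS→USD→DKK→ILS: 0.2205 × 6.12 × 0.6414 = 0.86554
Maximum is JPY→DKK→USD→JPY at 0.9741; no arbitrage — every cycle loses value.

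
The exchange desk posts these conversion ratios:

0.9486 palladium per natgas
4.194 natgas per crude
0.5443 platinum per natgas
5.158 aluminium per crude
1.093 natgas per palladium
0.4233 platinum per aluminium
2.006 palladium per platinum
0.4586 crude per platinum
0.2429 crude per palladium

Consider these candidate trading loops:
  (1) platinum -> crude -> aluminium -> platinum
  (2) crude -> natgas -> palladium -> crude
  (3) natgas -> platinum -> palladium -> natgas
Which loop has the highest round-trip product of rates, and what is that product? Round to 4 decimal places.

1.1934

(1) 0.4586 × 5.158 × 0.4233 = 1.00130
(2) 4.194 × 0.9486 × 0.2429 = 0.96636
(3) 0.5443 × 2.006 × 1.093 = 1.19341
Highest is cycle (3) at 1.1934 (>1, arbitrage).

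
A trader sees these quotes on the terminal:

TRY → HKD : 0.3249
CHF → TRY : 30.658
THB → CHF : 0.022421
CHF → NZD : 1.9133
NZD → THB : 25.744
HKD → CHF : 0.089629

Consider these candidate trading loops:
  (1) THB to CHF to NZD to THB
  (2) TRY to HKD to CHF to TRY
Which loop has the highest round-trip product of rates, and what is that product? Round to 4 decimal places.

(1) 0.022421 × 1.9133 × 25.744 = 1.10437
(2) 0.3249 × 0.089629 × 30.658 = 0.89278
Highest is cycle (1) at 1.1044 (>1, arbitrage).

1.1044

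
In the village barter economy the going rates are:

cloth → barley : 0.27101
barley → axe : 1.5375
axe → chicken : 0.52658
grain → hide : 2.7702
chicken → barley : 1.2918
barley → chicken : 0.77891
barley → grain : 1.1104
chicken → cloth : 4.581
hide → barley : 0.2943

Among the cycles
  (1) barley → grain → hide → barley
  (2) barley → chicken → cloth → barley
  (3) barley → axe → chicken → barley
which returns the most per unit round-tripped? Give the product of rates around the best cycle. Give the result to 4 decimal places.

(1) 1.1104 × 2.7702 × 0.2943 = 0.90528
(2) 0.77891 × 4.581 × 0.27101 = 0.96701
(3) 1.5375 × 0.52658 × 1.2918 = 1.04586
Highest is cycle (3) at 1.0459 (>1, arbitrage).

1.0459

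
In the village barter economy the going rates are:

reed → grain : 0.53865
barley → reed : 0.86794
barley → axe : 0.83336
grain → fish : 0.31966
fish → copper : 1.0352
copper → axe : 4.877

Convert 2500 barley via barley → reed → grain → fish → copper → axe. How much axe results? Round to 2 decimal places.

2500 barley × 0.86794 = 2169.85 reed
2169.85 reed × 0.53865 = 1168.7897025 grain
1168.7897025 grain × 0.31966 = 373.61531630115 fish
373.61531630115 fish × 1.0352 = 386.76657543495048 copper
386.76657543495048 copper × 4.877 = 1886.26058839625349096 axe

1886.26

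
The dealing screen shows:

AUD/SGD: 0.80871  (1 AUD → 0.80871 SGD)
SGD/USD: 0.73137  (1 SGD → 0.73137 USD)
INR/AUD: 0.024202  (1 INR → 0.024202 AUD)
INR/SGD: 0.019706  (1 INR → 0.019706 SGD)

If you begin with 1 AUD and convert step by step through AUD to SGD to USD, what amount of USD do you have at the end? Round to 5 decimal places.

0.59147

1 AUD × 0.80871 = 0.80871 SGD
0.80871 SGD × 0.73137 = 0.5914662327 USD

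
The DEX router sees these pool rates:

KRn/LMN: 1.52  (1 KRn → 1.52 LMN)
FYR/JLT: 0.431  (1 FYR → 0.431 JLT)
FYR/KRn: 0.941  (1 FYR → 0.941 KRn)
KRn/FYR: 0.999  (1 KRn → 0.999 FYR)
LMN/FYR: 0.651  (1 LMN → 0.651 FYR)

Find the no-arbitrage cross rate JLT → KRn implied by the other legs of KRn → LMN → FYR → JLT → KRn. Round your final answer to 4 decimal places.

2.3448

Known legs of the cycle: 1.52 × 0.651 × 0.431 = 0.42648312
For no arbitrage the full-cycle product must be 1, so the missing rate is 1 / 0.42648312 ≈ 2.344759.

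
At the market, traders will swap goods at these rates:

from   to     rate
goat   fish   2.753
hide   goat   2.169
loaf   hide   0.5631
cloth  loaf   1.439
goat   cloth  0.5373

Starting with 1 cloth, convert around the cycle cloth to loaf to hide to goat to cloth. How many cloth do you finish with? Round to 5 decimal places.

0.94433

1 cloth × 1.439 = 1.439 loaf
1.439 loaf × 0.5631 = 0.8103009 hide
0.8103009 hide × 2.169 = 1.7575426521 goat
1.7575426521 goat × 0.5373 = 0.94432766697333 cloth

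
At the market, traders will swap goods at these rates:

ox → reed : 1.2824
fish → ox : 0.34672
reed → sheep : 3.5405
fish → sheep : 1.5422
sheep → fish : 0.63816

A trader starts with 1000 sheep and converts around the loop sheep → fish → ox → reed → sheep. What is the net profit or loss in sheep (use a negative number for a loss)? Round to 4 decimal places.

1000 sheep × 0.63816 = 638.16 fish
638.16 fish × 0.34672 = 221.2628352 ox
221.2628352 ox × 1.2824 = 283.74745986048 reed
283.74745986048 reed × 3.5405 = 1004.60788163602944 sheep
Net change: 1004.60788163602944 − 1000 = 4.60788163602944 sheep

4.6079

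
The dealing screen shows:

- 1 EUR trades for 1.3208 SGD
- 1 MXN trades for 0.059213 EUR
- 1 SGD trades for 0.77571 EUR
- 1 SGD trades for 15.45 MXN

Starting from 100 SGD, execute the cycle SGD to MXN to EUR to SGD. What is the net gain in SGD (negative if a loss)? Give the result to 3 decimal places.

100 SGD × 15.45 = 1545 MXN
1545 MXN × 0.059213 = 91.484085 EUR
91.484085 EUR × 1.3208 = 120.832179468 SGD
Net change: 120.832179468 − 100 = 20.832179468 SGD

20.832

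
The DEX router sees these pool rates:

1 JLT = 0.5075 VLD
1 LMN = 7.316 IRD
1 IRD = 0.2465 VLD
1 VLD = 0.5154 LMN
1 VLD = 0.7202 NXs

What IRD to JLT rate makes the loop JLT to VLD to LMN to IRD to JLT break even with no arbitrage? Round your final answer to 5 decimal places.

Known legs of the cycle: 0.5075 × 0.5154 × 7.316 = 1.913613198
For no arbitrage the full-cycle product must be 1, so the missing rate is 1 / 1.913613198 ≈ 0.5225716.

0.52257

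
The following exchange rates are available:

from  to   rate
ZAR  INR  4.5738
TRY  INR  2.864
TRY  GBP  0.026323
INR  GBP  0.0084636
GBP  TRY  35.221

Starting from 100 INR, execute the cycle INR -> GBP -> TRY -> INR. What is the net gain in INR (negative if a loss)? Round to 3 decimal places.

100 INR × 0.0084636 = 0.84636 GBP
0.84636 GBP × 35.221 = 29.80964556 TRY
29.80964556 TRY × 2.864 = 85.37482488384 INR
Net change: 85.37482488384 − 100 = -14.62517511616 INR

-14.625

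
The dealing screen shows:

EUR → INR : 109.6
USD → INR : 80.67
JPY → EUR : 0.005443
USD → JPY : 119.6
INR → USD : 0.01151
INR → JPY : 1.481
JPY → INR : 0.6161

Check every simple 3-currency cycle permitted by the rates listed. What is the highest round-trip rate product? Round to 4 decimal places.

0.8835

INR→JPY→EUR→INR: 1.481 × 0.005443 × 109.6 = 0.88349
INR→USD→JPY→INR: 0.01151 × 119.6 × 0.6161 = 0.84812
Maximum is INR→JPY→EUR→INR at 0.8835; no arbitrage — every cycle loses value.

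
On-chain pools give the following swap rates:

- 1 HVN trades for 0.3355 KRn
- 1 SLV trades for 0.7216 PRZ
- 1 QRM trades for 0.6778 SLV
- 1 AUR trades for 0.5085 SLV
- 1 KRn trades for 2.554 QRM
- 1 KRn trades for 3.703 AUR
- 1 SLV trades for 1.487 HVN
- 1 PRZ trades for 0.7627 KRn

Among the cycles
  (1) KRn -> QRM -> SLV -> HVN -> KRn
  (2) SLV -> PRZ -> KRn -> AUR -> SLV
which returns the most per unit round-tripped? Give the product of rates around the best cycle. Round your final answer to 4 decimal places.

(1) 2.554 × 0.6778 × 1.487 × 0.3355 = 0.86363
(2) 0.7216 × 0.7627 × 3.703 × 0.5085 = 1.03632
Highest is cycle (2) at 1.0363 (>1, arbitrage).

1.0363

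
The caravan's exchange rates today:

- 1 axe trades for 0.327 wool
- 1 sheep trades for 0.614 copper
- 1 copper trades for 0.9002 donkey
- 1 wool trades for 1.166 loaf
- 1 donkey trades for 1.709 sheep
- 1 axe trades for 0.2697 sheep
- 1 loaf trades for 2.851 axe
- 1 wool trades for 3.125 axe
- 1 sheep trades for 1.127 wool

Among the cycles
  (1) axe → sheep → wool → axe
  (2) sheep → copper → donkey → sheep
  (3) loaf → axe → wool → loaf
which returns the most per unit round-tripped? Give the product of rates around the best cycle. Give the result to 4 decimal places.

(1) 0.2697 × 1.127 × 3.125 = 0.94985
(2) 0.614 × 0.9002 × 1.709 = 0.94460
(3) 2.851 × 0.327 × 1.166 = 1.08703
Highest is cycle (3) at 1.0870 (>1, arbitrage).

1.0870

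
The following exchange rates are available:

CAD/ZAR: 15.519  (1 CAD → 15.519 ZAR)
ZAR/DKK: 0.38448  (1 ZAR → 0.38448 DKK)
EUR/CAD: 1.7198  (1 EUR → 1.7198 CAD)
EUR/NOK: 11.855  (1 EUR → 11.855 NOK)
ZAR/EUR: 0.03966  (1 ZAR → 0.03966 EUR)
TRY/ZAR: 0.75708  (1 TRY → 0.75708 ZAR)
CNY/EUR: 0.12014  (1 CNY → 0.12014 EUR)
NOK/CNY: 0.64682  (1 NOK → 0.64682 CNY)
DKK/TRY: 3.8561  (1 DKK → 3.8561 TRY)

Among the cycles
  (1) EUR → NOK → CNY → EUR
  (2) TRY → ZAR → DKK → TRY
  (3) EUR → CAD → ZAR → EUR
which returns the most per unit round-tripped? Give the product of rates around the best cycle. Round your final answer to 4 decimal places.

(1) 11.855 × 0.64682 × 0.12014 = 0.92124
(2) 0.75708 × 0.38448 × 3.8561 = 1.12244
(3) 1.7198 × 15.519 × 0.03966 = 1.05851
Highest is cycle (2) at 1.1224 (>1, arbitrage).

1.1224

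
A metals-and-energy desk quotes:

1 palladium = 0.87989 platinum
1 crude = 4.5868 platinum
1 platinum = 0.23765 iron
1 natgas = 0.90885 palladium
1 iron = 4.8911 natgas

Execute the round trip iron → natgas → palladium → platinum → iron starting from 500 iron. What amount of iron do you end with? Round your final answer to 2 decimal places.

500 iron × 4.8911 = 2445.55 natgas
2445.55 natgas × 0.90885 = 2222.6381175 palladium
2222.6381175 palladium × 0.87989 = 1955.677053207075 platinum
1955.677053207075 platinum × 0.23765 = 464.76665169466137375 iron

464.77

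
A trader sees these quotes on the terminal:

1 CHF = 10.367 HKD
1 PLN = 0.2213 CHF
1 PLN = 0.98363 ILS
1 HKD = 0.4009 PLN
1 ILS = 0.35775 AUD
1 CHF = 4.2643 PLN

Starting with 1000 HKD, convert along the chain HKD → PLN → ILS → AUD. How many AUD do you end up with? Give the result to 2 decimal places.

141.07

1000 HKD × 0.4009 = 400.9 PLN
400.9 PLN × 0.98363 = 394.337267 ILS
394.337267 ILS × 0.35775 = 141.07415726925 AUD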